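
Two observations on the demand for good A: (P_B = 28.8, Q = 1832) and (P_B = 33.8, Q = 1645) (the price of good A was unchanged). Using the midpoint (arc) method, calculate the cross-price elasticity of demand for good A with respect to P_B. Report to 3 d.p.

-0.673

ΔQ_A = 1645 − 1832 = -187; ΔP_B = 33.8 − 28.8 = 5.
Midpoints: Q̄_A = 1738.5, P̄_B = 31.30.
ε = (ΔQ_A/Q̄_A)/(ΔP_B/P̄_B) = (-187/1738.5)/(5/31.30) ≈ -0.673.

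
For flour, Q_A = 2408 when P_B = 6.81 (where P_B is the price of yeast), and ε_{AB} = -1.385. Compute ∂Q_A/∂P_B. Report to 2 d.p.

ε = (∂Q_A/∂P_B)·(P_B/Q_A) ⇒ ∂Q_A/∂P_B = ε·Q_A/P_B = -1.385 × 2408/6.81 ≈ -489.73.

-489.73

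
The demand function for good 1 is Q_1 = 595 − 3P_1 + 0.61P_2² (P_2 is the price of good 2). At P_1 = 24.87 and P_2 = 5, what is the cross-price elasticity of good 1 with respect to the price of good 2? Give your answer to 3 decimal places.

0.057

At P_1 = 24.87 and P_2 = 5: Q_1 = 535.64.
∂Q_1/∂P_2 = 1.22P_2 = 1.22(5) = 6.1000.
ε = (∂Q_1/∂P_2)(P_2/Q_1) = 6.1000 × (5/535.64) ≈ 0.057.
ε > 0: substitutes.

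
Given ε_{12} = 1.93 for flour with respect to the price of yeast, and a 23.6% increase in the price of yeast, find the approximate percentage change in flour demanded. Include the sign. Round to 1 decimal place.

%ΔQ ≈ ε × %ΔP of yeast = 1.93 × (23.6%) = 45.5%.

45.5%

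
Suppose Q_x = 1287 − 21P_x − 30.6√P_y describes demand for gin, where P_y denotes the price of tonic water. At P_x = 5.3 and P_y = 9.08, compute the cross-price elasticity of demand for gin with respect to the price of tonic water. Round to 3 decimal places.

-0.043

At P_x = 5.3 and P_y = 9.08: Q_x = 1083.493.
∂Q_x/∂P_y = -30.6/(2√P_y) = -30.6/(2√9.08) = -5.0775.
ε = (∂Q_x/∂P_y)(P_y/Q_x) = -5.0775 × (9.08/1083.493) ≈ -0.043.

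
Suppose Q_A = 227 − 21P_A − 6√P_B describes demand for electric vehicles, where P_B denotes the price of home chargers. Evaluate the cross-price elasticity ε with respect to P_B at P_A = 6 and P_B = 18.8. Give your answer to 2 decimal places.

At P_A = 6 and P_B = 18.8: Q_A = 74.985.
∂Q_A/∂P_B = -6/(2√P_B) = -6/(2√18.8) = -0.6919.
ε = (∂Q_A/∂P_B)(P_B/Q_A) = -0.6919 × (18.8/74.985) ≈ -0.17.

-0.17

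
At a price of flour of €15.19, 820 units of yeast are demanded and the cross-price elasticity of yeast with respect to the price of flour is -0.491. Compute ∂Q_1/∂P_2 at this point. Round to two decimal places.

-26.51

ε = (∂Q_1/∂P_2)·(P_2/Q_1) ⇒ ∂Q_1/∂P_2 = ε·Q_1/P_2 = -0.491 × 820/15.19 ≈ -26.51.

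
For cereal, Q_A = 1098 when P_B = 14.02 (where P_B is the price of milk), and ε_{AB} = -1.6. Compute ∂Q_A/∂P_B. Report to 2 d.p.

ε = (∂Q_A/∂P_B)·(P_B/Q_A) ⇒ ∂Q_A/∂P_B = ε·Q_A/P_B = -1.6 × 1098/14.02 ≈ -125.31.

-125.31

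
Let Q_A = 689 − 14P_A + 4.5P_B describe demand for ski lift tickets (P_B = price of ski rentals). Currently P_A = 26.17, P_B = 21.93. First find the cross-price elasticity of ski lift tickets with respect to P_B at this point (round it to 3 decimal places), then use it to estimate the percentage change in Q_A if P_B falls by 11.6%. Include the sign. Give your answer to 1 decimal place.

At P_A = 26.17, P_B = 21.93: Q_A = 421.305.
∂Q_A/∂P_B = 4.5.
ε = (∂Q_A/∂P_B)(P_B/Q_A) = 4.5000 × 21.93/421.305 ≈ 0.234.
%ΔQ_A ≈ ε × %ΔP_B = 0.234 × (-11.6%) = -2.7%.

-2.7%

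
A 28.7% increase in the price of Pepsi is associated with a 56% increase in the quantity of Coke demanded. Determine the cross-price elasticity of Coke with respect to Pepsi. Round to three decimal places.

ε = (%ΔQ of Coke) / (%ΔP of Pepsi) = (56%) / (28.7%) ≈ 1.951.
Positive cross-price elasticity: substitutes.

1.951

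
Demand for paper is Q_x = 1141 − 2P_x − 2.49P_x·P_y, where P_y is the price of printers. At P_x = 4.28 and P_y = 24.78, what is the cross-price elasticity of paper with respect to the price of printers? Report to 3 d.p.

-0.304

At P_x = 4.28 and P_y = 24.78: Q_x = 868.355.
∂Q_x/∂P_y = -2.49P_x = -2.49(4.28) = -10.6572.
ε = (∂Q_x/∂P_y)(P_y/Q_x) = -10.6572 × (24.78/868.355) ≈ -0.304.
ε < 0: complements.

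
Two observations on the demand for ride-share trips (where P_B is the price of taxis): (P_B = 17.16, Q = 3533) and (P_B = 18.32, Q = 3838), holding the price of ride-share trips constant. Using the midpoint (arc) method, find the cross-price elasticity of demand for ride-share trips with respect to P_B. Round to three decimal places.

1.266

ΔQ_A = 3838 − 3533 = 305; ΔP_B = 18.32 − 17.16 = 1.16.
Midpoints: Q̄_A = 3685.5, P̄_B = 17.74.
ε = (ΔQ_A/Q̄_A)/(ΔP_B/P̄_B) = (305/3685.5)/(1.16/17.74) ≈ 1.266.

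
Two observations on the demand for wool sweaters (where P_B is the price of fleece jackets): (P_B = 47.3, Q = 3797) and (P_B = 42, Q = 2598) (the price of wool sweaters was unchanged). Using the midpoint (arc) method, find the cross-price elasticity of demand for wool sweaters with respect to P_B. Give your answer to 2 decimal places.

3.16

ΔQ_A = 2598 − 3797 = -1199; ΔP_B = 42 − 47.3 = -5.3.
Midpoints: Q̄_A = 3197.5, P̄_B = 44.65.
ε = (ΔQ_A/Q̄_A)/(ΔP_B/P̄_B) = (-1199/3197.5)/(-5.3/44.65) ≈ 3.16.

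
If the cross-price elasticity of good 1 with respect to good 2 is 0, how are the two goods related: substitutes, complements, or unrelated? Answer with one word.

unrelated

ε = 0: demand for good 1 does not respond to good 2's price; the goods are unrelated.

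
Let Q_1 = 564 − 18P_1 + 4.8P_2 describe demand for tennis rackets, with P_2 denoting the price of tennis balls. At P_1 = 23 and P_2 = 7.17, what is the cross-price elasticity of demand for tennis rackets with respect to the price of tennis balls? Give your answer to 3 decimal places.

At P_1 = 23 and P_2 = 7.17: Q_1 = 184.416.
∂Q_1/∂P_2 = 4.8.
ε = (∂Q_1/∂P_2)(P_2/Q_1) = 4.8 × (7.17/184.416) ≈ 0.187.
Since ε > 0, tennis rackets and tennis balls are substitutes.

0.187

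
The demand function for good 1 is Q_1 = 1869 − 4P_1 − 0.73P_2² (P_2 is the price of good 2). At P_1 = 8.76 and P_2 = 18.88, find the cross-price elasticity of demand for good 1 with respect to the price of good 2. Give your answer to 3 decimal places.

-0.331

At P_1 = 8.76 and P_2 = 18.88: Q_1 = 1573.748.
∂Q_1/∂P_2 = -1.46P_2 = -1.46(18.88) = -27.5648.
ε = (∂Q_1/∂P_2)(P_2/Q_1) = -27.5648 × (18.88/1573.748) ≈ -0.331.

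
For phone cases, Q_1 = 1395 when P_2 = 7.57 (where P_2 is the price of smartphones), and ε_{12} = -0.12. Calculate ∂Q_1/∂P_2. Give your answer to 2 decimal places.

-22.11

ε = (∂Q_1/∂P_2)·(P_2/Q_1) ⇒ ∂Q_1/∂P_2 = ε·Q_1/P_2 = -0.12 × 1395/7.57 ≈ -22.11.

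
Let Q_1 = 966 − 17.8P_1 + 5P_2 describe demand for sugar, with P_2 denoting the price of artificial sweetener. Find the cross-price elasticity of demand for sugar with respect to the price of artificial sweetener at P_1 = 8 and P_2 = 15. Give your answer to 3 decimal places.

0.083

At P_1 = 8 and P_2 = 15: Q_1 = 898.6.
∂Q_1/∂P_2 = 5.
ε = (∂Q_1/∂P_2)(P_2/Q_1) = 5 × (15/898.6) ≈ 0.083.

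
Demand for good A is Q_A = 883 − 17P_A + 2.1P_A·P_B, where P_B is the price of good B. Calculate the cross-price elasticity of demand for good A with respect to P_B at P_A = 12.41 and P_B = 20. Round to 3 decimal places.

0.437

At P_A = 12.41 and P_B = 20: Q_A = 1193.25.
∂Q_A/∂P_B = 2.1P_A = 2.1(12.41) = 26.0610.
ε = (∂Q_A/∂P_B)(P_B/Q_A) = 26.0610 × (20/1193.25) ≈ 0.437.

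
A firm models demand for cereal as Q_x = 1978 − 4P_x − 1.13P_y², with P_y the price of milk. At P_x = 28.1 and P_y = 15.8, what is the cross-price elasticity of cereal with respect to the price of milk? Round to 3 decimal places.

-0.356

At P_x = 28.1 and P_y = 15.8: Q_x = 1583.507.
∂Q_x/∂P_y = -2.26P_y = -2.26(15.8) = -35.7080.
ε = (∂Q_x/∂P_y)(P_y/Q_x) = -35.7080 × (15.8/1583.507) ≈ -0.356.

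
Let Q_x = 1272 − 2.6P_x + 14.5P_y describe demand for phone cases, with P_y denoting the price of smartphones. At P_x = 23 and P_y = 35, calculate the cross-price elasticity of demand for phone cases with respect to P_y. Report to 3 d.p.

At P_x = 23 and P_y = 35: Q_x = 1719.7.
∂Q_x/∂P_y = 14.5.
ε = (∂Q_x/∂P_y)(P_y/Q_x) = 14.5 × (35/1719.7) ≈ 0.295.

0.295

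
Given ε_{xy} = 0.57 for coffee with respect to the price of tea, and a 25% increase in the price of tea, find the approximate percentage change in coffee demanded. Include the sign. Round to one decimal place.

14.3%

%ΔQ ≈ ε × %ΔP of tea = 0.57 × (25%) = 14.3%.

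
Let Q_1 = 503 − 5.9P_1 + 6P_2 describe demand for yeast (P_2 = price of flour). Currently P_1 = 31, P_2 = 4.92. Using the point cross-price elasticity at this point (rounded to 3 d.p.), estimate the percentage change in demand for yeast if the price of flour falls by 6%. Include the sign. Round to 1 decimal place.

At P_1 = 31, P_2 = 4.92: Q_1 = 349.62.
∂Q_1/∂P_2 = 6.
ε = (∂Q_1/∂P_2)(P_2/Q_1) = 6.0000 × 4.92/349.62 ≈ 0.084.
%ΔQ_1 ≈ ε × %ΔP_2 = 0.084 × (-6%) = -0.5%.

-0.5%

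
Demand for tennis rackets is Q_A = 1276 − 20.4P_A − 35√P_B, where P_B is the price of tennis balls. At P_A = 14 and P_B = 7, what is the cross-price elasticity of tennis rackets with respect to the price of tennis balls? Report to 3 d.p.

At P_A = 14 and P_B = 7: Q_A = 897.799.
∂Q_A/∂P_B = -35/(2√P_B) = -35/(2√7) = -6.6144.
ε = (∂Q_A/∂P_B)(P_B/Q_A) = -6.6144 × (7/897.799) ≈ -0.052.
ε < 0: complements.

-0.052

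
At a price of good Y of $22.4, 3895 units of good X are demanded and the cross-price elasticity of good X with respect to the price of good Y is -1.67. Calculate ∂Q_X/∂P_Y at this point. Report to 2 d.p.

-290.39

ε = (∂Q_X/∂P_Y)·(P_Y/Q_X) ⇒ ∂Q_X/∂P_Y = ε·Q_X/P_Y = -1.67 × 3895/22.4 ≈ -290.39.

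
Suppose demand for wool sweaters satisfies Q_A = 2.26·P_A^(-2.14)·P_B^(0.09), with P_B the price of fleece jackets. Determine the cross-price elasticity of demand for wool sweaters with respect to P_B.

0.09

In a log-linear (constant-elasticity) demand function, the coefficient on the exponent of P_B is the cross-price elasticity.
ε = 0.09. Positive, so wool sweaters and fleece jackets are substitutes.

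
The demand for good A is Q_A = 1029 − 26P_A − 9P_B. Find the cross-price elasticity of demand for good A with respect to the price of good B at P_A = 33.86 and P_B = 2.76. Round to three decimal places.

At P_A = 33.86 and P_B = 2.76: Q_A = 123.8.
∂Q_A/∂P_B = -9.
ε = (∂Q_A/∂P_B)(P_B/Q_A) = -9 × (2.76/123.8) ≈ -0.201.
Since ε < 0, good A and good B are complements.

-0.201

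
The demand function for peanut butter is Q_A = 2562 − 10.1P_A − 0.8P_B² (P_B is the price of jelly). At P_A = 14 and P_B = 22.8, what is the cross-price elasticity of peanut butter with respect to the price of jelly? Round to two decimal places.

-0.41

At P_A = 14 and P_B = 22.8: Q_A = 2004.728.
∂Q_A/∂P_B = -1.6P_B = -1.6(22.8) = -36.4800.
ε = (∂Q_A/∂P_B)(P_B/Q_A) = -36.4800 × (22.8/2004.728) ≈ -0.41.
ε < 0: complements.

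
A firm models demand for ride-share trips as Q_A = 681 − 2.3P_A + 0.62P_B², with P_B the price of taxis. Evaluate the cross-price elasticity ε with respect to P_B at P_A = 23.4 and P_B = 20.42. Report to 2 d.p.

At P_A = 23.4 and P_B = 20.42: Q_A = 885.705.
∂Q_A/∂P_B = 1.24P_B = 1.24(20.42) = 25.3208.
ε = (∂Q_A/∂P_B)(P_B/Q_A) = 25.3208 × (20.42/885.705) ≈ 0.58.
ε > 0: substitutes.

0.58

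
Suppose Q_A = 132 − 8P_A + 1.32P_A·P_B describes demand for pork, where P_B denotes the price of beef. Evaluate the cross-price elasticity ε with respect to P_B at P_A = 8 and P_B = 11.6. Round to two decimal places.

At P_A = 8 and P_B = 11.6: Q_A = 190.496.
∂Q_A/∂P_B = 1.32P_A = 1.32(8) = 10.5600.
ε = (∂Q_A/∂P_B)(P_B/Q_A) = 10.5600 × (11.6/190.496) ≈ 0.64.

0.64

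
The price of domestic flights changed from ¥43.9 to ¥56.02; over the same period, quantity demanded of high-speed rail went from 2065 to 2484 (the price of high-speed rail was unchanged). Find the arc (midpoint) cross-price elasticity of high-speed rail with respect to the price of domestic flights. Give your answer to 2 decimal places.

0.76

ΔQ_A = 2484 − 2065 = 419; ΔP_B = 56.02 − 43.9 = 12.12.
Midpoints: Q̄_A = 2274.5, P̄_B = 49.96.
ε = (ΔQ_A/Q̄_A)/(ΔP_B/P̄_B) = (419/2274.5)/(12.12/49.96) ≈ 0.76.
ε > 0: high-speed rail and domestic flights are substitutes.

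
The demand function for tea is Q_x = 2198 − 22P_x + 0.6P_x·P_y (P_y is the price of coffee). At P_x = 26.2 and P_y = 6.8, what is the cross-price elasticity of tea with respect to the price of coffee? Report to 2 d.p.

At P_x = 26.2 and P_y = 6.8: Q_x = 1728.496.
∂Q_x/∂P_y = 0.6P_x = 0.6(26.2) = 15.7200.
ε = (∂Q_x/∂P_y)(P_y/Q_x) = 15.7200 × (6.8/1728.496) ≈ 0.06.
ε > 0: substitutes.

0.06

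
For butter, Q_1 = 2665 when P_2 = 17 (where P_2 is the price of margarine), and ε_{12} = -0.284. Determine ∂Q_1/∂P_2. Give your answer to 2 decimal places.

ε = (∂Q_1/∂P_2)·(P_2/Q_1) ⇒ ∂Q_1/∂P_2 = ε·Q_1/P_2 = -0.284 × 2665/17 ≈ -44.52.

-44.52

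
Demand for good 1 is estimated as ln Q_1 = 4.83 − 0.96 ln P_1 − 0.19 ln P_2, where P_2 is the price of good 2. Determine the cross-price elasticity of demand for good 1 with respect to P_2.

-0.19

In a log-linear (constant-elasticity) demand function, the coefficient on ln P_2 is the cross-price elasticity.
ε = -0.19. Negative, so good 1 and good 2 are complements.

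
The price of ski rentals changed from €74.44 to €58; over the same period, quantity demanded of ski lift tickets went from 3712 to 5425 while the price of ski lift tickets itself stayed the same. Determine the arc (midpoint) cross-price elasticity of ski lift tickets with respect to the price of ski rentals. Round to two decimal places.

-1.51

ΔQ_A = 5425 − 3712 = 1713; ΔP_B = 58 − 74.44 = -16.44.
Midpoints: Q̄_A = 4568.5, P̄_B = 66.22.
ε = (ΔQ_A/Q̄_A)/(ΔP_B/P̄_B) = (1713/4568.5)/(-16.44/66.22) ≈ -1.51.
ε < 0: ski lift tickets and ski rentals are complements.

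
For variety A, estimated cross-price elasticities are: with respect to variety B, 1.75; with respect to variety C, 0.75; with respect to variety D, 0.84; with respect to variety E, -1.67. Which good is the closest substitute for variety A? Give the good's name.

variety B

Substitutes have ε > 0. Among the positive values, 1.75 (variety B) is largest.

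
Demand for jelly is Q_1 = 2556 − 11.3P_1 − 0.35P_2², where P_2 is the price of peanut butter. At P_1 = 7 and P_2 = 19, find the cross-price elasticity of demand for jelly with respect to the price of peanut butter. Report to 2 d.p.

-0.11

At P_1 = 7 and P_2 = 19: Q_1 = 2350.55.
∂Q_1/∂P_2 = -0.7P_2 = -0.7(19) = -13.3000.
ε = (∂Q_1/∂P_2)(P_2/Q_1) = -13.3000 × (19/2350.55) ≈ -0.11.
ε < 0: complements.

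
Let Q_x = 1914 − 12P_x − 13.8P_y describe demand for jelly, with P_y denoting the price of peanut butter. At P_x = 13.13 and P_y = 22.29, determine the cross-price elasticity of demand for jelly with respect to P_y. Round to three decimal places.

-0.212

At P_x = 13.13 and P_y = 22.29: Q_x = 1448.838.
∂Q_x/∂P_y = -13.8.
ε = (∂Q_x/∂P_y)(P_y/Q_x) = -13.8 × (22.29/1448.838) ≈ -0.212.
Since ε < 0, jelly and peanut butter are complements.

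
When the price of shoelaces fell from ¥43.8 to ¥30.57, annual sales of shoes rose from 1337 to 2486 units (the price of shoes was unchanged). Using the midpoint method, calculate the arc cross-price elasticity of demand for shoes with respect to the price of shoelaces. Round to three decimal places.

ΔQ_A = 2486 − 1337 = 1149; ΔP_B = 30.57 − 43.8 = -13.23.
Midpoints: Q̄_A = 1911.5, P̄_B = 37.19.
ε = (ΔQ_A/Q̄_A)/(ΔP_B/P̄_B) = (1149/1911.5)/(-13.23/37.19) ≈ -1.689.

-1.689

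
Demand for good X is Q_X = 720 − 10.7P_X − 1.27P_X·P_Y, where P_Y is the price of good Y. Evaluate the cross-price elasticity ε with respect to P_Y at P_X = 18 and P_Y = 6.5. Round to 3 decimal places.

-0.392

At P_X = 18 and P_Y = 6.5: Q_X = 378.81.
∂Q_X/∂P_Y = -1.27P_X = -1.27(18) = -22.8600.
ε = (∂Q_X/∂P_Y)(P_Y/Q_X) = -22.8600 × (6.5/378.81) ≈ -0.392.
ε < 0: complements.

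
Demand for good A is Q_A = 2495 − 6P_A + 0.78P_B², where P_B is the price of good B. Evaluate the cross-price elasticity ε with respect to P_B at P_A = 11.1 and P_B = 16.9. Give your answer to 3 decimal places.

0.168

At P_A = 11.1 and P_B = 16.9: Q_A = 2651.176.
∂Q_A/∂P_B = 1.56P_B = 1.56(16.9) = 26.3640.
ε = (∂Q_A/∂P_B)(P_B/Q_A) = 26.3640 × (16.9/2651.176) ≈ 0.168.
ε > 0: substitutes.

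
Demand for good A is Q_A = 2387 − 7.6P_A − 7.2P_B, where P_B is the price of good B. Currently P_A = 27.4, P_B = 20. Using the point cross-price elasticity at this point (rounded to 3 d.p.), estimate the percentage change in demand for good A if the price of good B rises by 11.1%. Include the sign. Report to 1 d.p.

-0.8%

At P_A = 27.4, P_B = 20: Q_A = 2034.76.
∂Q_A/∂P_B = -7.2.
ε = (∂Q_A/∂P_B)(P_B/Q_A) = -7.2000 × 20/2034.76 ≈ -0.071.
%ΔQ_A ≈ ε × %ΔP_B = -0.071 × (11.1%) = -0.8%.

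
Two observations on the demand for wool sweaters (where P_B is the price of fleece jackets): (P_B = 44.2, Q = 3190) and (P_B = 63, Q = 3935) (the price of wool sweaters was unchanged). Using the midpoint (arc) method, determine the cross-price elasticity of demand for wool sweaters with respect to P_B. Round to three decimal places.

0.596

ΔQ_A = 3935 − 3190 = 745; ΔP_B = 63 − 44.2 = 18.8.
Midpoints: Q̄_A = 3562.5, P̄_B = 53.60.
ε = (ΔQ_A/Q̄_A)/(ΔP_B/P̄_B) = (745/3562.5)/(18.8/53.60) ≈ 0.596.
ε > 0: wool sweaters and fleece jackets are substitutes.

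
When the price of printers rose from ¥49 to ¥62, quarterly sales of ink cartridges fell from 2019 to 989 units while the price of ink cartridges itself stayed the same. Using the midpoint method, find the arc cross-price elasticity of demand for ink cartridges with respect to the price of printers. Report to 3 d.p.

ΔQ_A = 989 − 2019 = -1030; ΔP_B = 62 − 49 = 13.
Midpoints: Q̄_A = 1504.0, P̄_B = 55.50.
ε = (ΔQ_A/Q̄_A)/(ΔP_B/P̄_B) = (-1030/1504.0)/(13/55.50) ≈ -2.924.

-2.924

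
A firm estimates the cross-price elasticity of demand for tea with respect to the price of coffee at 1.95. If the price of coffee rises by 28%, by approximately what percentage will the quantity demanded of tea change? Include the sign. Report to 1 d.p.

%ΔQ ≈ ε × %ΔP of coffee = 1.95 × (28%) = 54.6%.

54.6%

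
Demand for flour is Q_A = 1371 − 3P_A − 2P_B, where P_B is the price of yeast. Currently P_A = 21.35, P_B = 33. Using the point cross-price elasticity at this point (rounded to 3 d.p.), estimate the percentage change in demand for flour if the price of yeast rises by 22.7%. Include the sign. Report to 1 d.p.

-1.2%

At P_A = 21.35, P_B = 33: Q_A = 1240.95.
∂Q_A/∂P_B = -2.
ε = (∂Q_A/∂P_B)(P_B/Q_A) = -2.0000 × 33/1240.95 ≈ -0.053.
%ΔQ_A ≈ ε × %ΔP_B = -0.053 × (22.7%) = -1.2%.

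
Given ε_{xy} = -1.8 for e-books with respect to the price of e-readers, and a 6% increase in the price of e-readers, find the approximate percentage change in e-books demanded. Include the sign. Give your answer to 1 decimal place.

-10.8%

%ΔQ ≈ ε × %ΔP of e-readers = -1.8 × (6%) = -10.8%.
Demand for e-books falls by about 10.8%.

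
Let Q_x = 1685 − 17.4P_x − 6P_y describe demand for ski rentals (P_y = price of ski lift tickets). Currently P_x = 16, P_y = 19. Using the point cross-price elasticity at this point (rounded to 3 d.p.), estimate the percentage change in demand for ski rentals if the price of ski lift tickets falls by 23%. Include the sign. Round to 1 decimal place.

2.0%

At P_x = 16, P_y = 19: Q_x = 1292.6.
∂Q_x/∂P_y = -6.
ε = (∂Q_x/∂P_y)(P_y/Q_x) = -6.0000 × 19/1292.6 ≈ -0.088.
%ΔQ_x ≈ ε × %ΔP_y = -0.088 × (-23%) = 2.0%.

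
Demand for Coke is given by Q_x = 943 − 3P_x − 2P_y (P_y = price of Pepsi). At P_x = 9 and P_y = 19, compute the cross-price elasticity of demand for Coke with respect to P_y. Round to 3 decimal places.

At P_x = 9 and P_y = 19: Q_x = 878.
∂Q_x/∂P_y = -2.
ε = (∂Q_x/∂P_y)(P_y/Q_x) = -2 × (19/878) ≈ -0.043.
Since ε < 0, Coke and Pepsi are complements.

-0.043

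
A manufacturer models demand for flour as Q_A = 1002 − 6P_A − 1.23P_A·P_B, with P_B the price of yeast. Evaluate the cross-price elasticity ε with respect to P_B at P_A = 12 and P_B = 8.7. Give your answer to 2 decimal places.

At P_A = 12 and P_B = 8.7: Q_A = 801.588.
∂Q_A/∂P_B = -1.23P_A = -1.23(12) = -14.7600.
ε = (∂Q_A/∂P_B)(P_B/Q_A) = -14.7600 × (8.7/801.588) ≈ -0.16.
ε < 0: complements.

-0.16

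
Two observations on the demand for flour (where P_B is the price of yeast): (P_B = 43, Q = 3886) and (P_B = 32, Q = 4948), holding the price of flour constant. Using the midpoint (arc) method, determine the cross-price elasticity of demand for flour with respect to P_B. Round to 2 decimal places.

ΔQ_A = 4948 − 3886 = 1062; ΔP_B = 32 − 43 = -11.
Midpoints: Q̄_A = 4417.0, P̄_B = 37.50.
ε = (ΔQ_A/Q̄_A)/(ΔP_B/P̄_B) = (1062/4417.0)/(-11/37.50) ≈ -0.82.
ε < 0: flour and yeast are complements.

-0.82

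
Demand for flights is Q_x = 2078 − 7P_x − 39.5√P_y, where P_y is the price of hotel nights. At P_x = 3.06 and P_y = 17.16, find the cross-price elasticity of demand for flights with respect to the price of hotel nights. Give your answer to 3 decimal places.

At P_x = 3.06 and P_y = 17.16: Q_x = 1892.953.
∂Q_x/∂P_y = -39.5/(2√P_y) = -39.5/(2√17.16) = -4.7677.
ε = (∂Q_x/∂P_y)(P_y/Q_x) = -4.7677 × (17.16/1892.953) ≈ -0.043.
ε < 0: complements.

-0.043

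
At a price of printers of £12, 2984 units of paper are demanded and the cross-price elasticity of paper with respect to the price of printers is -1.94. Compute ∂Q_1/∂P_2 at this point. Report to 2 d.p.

-482.41

ε = (∂Q_1/∂P_2)·(P_2/Q_1) ⇒ ∂Q_1/∂P_2 = ε·Q_1/P_2 = -1.94 × 2984/12 ≈ -482.41.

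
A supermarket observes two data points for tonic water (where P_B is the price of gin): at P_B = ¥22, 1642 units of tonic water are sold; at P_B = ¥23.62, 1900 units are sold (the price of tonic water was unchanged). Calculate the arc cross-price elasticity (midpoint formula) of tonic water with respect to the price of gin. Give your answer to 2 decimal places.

2.05

ΔQ_A = 1900 − 1642 = 258; ΔP_B = 23.62 − 22 = 1.62.
Midpoints: Q̄_A = 1771.0, P̄_B = 22.81.
ε = (ΔQ_A/Q̄_A)/(ΔP_B/P̄_B) = (258/1771.0)/(1.62/22.81) ≈ 2.05.
ε > 0: tonic water and gin are substitutes.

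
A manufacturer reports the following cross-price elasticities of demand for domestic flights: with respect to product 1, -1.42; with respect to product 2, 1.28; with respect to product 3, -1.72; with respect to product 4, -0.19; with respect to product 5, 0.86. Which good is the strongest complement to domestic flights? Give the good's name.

Complements have ε < 0. The most negative value is -1.72 (product 3).

product 3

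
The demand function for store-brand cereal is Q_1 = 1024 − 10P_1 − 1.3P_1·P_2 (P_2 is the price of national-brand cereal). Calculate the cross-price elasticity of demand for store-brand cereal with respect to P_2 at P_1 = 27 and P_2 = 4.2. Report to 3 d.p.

At P_1 = 27 and P_2 = 4.2: Q_1 = 606.58.
∂Q_1/∂P_2 = -1.3P_1 = -1.3(27) = -35.1000.
ε = (∂Q_1/∂P_2)(P_2/Q_1) = -35.1000 × (4.2/606.58) ≈ -0.243.
ε < 0: complements.

-0.243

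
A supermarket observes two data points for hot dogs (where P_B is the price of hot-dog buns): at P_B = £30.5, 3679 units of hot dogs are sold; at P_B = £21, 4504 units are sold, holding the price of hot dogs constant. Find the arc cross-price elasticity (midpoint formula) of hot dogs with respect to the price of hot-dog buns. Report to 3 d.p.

-0.547

ΔQ_A = 4504 − 3679 = 825; ΔP_B = 21 − 30.5 = -9.5.
Midpoints: Q̄_A = 4091.5, P̄_B = 25.75.
ε = (ΔQ_A/Q̄_A)/(ΔP_B/P̄_B) = (825/4091.5)/(-9.5/25.75) ≈ -0.547.
ε < 0: hot dogs and hot-dog buns are complements.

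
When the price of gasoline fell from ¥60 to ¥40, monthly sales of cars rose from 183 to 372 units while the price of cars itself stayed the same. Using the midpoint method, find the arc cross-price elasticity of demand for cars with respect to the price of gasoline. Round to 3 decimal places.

ΔQ_A = 372 − 183 = 189; ΔP_B = 40 − 60 = -20.
Midpoints: Q̄_A = 277.5, P̄_B = 50.00.
ε = (ΔQ_A/Q̄_A)/(ΔP_B/P̄_B) = (189/277.5)/(-20/50.00) ≈ -1.703.

-1.703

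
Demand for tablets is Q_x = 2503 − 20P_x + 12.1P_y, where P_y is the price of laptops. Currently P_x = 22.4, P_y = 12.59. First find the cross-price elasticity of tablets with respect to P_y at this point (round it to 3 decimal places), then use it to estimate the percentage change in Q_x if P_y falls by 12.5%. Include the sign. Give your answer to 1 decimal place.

-0.9%

At P_x = 22.4, P_y = 12.59: Q_x = 2207.339.
∂Q_x/∂P_y = 12.1.
ε = (∂Q_x/∂P_y)(P_y/Q_x) = 12.1000 × 12.59/2207.339 ≈ 0.069.
%ΔQ_x ≈ ε × %ΔP_y = 0.069 × (-12.5%) = -0.9%.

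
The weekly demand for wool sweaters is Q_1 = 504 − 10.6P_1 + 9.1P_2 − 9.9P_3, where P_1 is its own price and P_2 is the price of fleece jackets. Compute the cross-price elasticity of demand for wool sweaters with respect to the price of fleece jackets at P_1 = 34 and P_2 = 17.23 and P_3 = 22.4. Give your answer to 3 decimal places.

1.994

At P_1 = 34 and P_2 = 17.23 and P_3 = 22.4: Q_1 = 78.633.
∂Q_1/∂P_2 = 9.1.
ε = (∂Q_1/∂P_2)(P_2/Q_1) = 9.1 × (17.23/78.633) ≈ 1.994.
Since ε > 0, wool sweaters and fleece jackets are substitutes.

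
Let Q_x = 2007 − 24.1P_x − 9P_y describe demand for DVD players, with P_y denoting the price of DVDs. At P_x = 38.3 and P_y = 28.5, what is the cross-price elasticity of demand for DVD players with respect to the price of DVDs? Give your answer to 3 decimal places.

-0.310

At P_x = 38.3 and P_y = 28.5: Q_x = 827.47.
∂Q_x/∂P_y = -9.
ε = (∂Q_x/∂P_y)(P_y/Q_x) = -9 × (28.5/827.47) ≈ -0.310.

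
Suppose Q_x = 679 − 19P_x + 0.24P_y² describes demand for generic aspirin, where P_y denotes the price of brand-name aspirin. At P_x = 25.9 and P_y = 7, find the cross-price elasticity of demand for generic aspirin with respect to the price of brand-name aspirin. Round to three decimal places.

0.118

At P_x = 25.9 and P_y = 7: Q_x = 198.66.
∂Q_x/∂P_y = 0.48P_y = 0.48(7) = 3.3600.
ε = (∂Q_x/∂P_y)(P_y/Q_x) = 3.3600 × (7/198.66) ≈ 0.118.
ε > 0: substitutes.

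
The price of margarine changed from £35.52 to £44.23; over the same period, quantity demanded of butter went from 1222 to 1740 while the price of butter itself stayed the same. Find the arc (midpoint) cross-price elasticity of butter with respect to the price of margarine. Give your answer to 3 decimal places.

ΔQ_A = 1740 − 1222 = 518; ΔP_B = 44.23 − 35.52 = 8.71.
Midpoints: Q̄_A = 1481.0, P̄_B = 39.88.
ε = (ΔQ_A/Q̄_A)/(ΔP_B/P̄_B) = (518/1481.0)/(8.71/39.88) ≈ 1.601.

1.601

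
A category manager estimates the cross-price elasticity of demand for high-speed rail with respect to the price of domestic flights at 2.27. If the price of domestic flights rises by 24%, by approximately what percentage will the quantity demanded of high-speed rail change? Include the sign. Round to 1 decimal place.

%ΔQ ≈ ε × %ΔP of domestic flights = 2.27 × (24%) = 54.5%.

54.5%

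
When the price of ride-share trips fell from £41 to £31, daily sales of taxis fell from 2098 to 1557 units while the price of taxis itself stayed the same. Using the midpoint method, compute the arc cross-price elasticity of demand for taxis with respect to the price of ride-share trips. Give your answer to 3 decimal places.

1.066

ΔQ_A = 1557 − 2098 = -541; ΔP_B = 31 − 41 = -10.
Midpoints: Q̄_A = 1827.5, P̄_B = 36.00.
ε = (ΔQ_A/Q̄_A)/(ΔP_B/P̄_B) = (-541/1827.5)/(-10/36.00) ≈ 1.066.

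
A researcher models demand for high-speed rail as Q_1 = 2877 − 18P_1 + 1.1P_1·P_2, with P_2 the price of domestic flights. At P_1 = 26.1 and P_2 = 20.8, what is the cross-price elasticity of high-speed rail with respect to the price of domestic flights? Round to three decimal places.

At P_1 = 26.1 and P_2 = 20.8: Q_1 = 3004.368.
∂Q_1/∂P_2 = 1.1P_1 = 1.1(26.1) = 28.7100.
ε = (∂Q_1/∂P_2)(P_2/Q_1) = 28.7100 × (20.8/3004.368) ≈ 0.199.

0.199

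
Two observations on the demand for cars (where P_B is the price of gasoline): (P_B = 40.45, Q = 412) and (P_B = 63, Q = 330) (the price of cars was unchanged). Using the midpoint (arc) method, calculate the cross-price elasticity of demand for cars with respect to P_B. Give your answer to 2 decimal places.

-0.51

ΔQ_A = 330 − 412 = -82; ΔP_B = 63 − 40.45 = 22.55.
Midpoints: Q̄_A = 371.0, P̄_B = 51.73.
ε = (ΔQ_A/Q̄_A)/(ΔP_B/P̄_B) = (-82/371.0)/(22.55/51.73) ≈ -0.51.
ε < 0: cars and gasoline are complements.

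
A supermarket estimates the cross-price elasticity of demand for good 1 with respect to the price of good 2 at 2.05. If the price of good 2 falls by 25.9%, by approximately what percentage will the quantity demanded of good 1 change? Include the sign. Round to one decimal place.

%ΔQ ≈ ε × %ΔP of good 2 = 2.05 × (-25.9%) = -53.1%.
Demand for good 1 falls by about 53.1%.

-53.1%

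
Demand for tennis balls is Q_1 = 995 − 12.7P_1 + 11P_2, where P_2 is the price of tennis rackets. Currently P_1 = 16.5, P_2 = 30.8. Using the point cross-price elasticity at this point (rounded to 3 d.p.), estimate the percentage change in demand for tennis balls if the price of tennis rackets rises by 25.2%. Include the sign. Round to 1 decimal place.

7.6%

At P_1 = 16.5, P_2 = 30.8: Q_1 = 1124.25.
∂Q_1/∂P_2 = 11.
ε = (∂Q_1/∂P_2)(P_2/Q_1) = 11.0000 × 30.8/1124.25 ≈ 0.301.
%ΔQ_1 ≈ ε × %ΔP_2 = 0.301 × (25.2%) = 7.6%.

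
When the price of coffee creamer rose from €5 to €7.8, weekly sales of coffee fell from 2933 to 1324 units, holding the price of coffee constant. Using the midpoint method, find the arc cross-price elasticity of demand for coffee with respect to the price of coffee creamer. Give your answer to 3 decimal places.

-1.728

ΔQ_A = 1324 − 2933 = -1609; ΔP_B = 7.8 − 5 = 2.8.
Midpoints: Q̄_A = 2128.5, P̄_B = 6.40.
ε = (ΔQ_A/Q̄_A)/(ΔP_B/P̄_B) = (-1609/2128.5)/(2.8/6.40) ≈ -1.728.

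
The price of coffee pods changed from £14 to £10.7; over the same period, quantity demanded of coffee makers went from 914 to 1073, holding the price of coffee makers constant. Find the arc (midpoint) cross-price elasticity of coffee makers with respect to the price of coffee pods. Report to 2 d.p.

ΔQ_A = 1073 − 914 = 159; ΔP_B = 10.7 − 14 = -3.3.
Midpoints: Q̄_A = 993.5, P̄_B = 12.35.
ε = (ΔQ_A/Q̄_A)/(ΔP_B/P̄_B) = (159/993.5)/(-3.3/12.35) ≈ -0.60.

-0.60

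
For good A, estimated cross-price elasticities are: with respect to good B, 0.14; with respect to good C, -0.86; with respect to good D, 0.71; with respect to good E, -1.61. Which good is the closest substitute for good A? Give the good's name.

Substitutes have ε > 0. Among the positive values, 0.71 (good D) is largest.

good D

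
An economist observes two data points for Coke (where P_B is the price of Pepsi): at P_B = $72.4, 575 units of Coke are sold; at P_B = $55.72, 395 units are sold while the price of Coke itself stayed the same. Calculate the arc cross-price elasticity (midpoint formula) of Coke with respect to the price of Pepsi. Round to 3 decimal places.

1.425

ΔQ_A = 395 − 575 = -180; ΔP_B = 55.72 − 72.4 = -16.68.
Midpoints: Q̄_A = 485.0, P̄_B = 64.06.
ε = (ΔQ_A/Q̄_A)/(ΔP_B/P̄_B) = (-180/485.0)/(-16.68/64.06) ≈ 1.425.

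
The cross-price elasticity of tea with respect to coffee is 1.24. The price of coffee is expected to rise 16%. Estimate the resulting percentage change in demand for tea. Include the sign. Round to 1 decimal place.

%ΔQ ≈ ε × %ΔP of coffee = 1.24 × (16%) = 19.8%.

19.8%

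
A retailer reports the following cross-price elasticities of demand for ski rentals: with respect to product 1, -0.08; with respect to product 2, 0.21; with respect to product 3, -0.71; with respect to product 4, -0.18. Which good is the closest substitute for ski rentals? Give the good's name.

Substitutes have ε > 0. Among the positive values, 0.21 (product 2) is largest.

product 2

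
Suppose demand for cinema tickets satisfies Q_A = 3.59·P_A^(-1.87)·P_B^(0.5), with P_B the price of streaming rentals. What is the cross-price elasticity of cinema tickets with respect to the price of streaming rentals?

In a log-linear (constant-elasticity) demand function, the coefficient on the exponent of P_B is the cross-price elasticity.
ε = 0.50. Positive, so cinema tickets and streaming rentals are substitutes.

0.50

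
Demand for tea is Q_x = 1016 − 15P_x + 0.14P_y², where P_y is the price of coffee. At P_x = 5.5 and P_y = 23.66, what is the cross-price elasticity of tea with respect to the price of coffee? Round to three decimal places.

At P_x = 5.5 and P_y = 23.66: Q_x = 1011.871.
∂Q_x/∂P_y = 0.28P_y = 0.28(23.66) = 6.6248.
ε = (∂Q_x/∂P_y)(P_y/Q_x) = 6.6248 × (23.66/1011.871) ≈ 0.155.
ε > 0: substitutes.

0.155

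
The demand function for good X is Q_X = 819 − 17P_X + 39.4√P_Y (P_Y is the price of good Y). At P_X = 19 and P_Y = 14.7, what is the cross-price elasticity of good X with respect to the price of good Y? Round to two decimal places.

At P_X = 19 and P_Y = 14.7: Q_X = 647.062.
∂Q_X/∂P_Y = 39.4/(2√P_Y) = 39.4/(2√14.7) = 5.1382.
ε = (∂Q_X/∂P_Y)(P_Y/Q_X) = 5.1382 × (14.7/647.062) ≈ 0.12.

0.12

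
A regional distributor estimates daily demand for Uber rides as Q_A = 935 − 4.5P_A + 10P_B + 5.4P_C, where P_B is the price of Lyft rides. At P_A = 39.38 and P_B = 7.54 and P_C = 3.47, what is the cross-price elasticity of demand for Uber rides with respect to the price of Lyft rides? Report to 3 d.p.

At P_A = 39.38 and P_B = 7.54 and P_C = 3.47: Q_A = 851.928.
∂Q_A/∂P_B = 10.
ε = (∂Q_A/∂P_B)(P_B/Q_A) = 10 × (7.54/851.928) ≈ 0.089.

0.089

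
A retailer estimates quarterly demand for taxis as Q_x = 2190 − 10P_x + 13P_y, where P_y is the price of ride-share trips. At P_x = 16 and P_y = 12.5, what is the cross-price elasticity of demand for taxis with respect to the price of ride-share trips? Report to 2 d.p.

0.07

At P_x = 16 and P_y = 12.5: Q_x = 2192.5.
∂Q_x/∂P_y = 13.
ε = (∂Q_x/∂P_y)(P_y/Q_x) = 13 × (12.5/2192.5) ≈ 0.07.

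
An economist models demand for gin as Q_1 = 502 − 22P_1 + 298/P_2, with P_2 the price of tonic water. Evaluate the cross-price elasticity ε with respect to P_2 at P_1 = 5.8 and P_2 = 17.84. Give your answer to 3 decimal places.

-0.043

At P_1 = 5.8 and P_2 = 17.84: Q_1 = 391.104.
∂Q_1/∂P_2 = −298/P_2² = -0.9363.
ε = (∂Q_1/∂P_2)(P_2/Q_1) = -0.9363 × (17.84/391.104) ≈ -0.043.
ε < 0: complements.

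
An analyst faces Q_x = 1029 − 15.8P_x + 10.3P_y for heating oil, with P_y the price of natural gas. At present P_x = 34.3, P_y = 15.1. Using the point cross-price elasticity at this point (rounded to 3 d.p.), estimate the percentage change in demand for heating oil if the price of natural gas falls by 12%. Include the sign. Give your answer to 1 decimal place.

-2.9%

At P_x = 34.3, P_y = 15.1: Q_x = 642.59.
∂Q_x/∂P_y = 10.3.
ε = (∂Q_x/∂P_y)(P_y/Q_x) = 10.3000 × 15.1/642.59 ≈ 0.242.
%ΔQ_x ≈ ε × %ΔP_y = 0.242 × (-12%) = -2.9%.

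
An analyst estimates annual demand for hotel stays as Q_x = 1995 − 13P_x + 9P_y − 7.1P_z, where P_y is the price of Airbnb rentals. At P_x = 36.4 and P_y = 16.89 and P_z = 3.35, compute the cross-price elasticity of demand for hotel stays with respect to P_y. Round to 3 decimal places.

0.092

At P_x = 36.4 and P_y = 16.89 and P_z = 3.35: Q_x = 1650.025.
∂Q_x/∂P_y = 9.
ε = (∂Q_x/∂P_y)(P_y/Q_x) = 9 × (16.89/1650.025) ≈ 0.092.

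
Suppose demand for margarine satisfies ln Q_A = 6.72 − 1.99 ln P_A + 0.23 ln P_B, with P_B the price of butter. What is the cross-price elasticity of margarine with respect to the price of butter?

In a log-linear (constant-elasticity) demand function, the coefficient on ln P_B is the cross-price elasticity.
ε = 0.23. Positive, so margarine and butter are substitutes.

0.23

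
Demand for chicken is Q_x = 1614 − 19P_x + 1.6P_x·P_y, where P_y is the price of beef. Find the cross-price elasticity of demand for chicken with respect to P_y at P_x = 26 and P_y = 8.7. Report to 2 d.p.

At P_x = 26 and P_y = 8.7: Q_x = 1481.92.
∂Q_x/∂P_y = 1.6P_x = 1.6(26) = 41.6000.
ε = (∂Q_x/∂P_y)(P_y/Q_x) = 41.6000 × (8.7/1481.92) ≈ 0.24.

0.24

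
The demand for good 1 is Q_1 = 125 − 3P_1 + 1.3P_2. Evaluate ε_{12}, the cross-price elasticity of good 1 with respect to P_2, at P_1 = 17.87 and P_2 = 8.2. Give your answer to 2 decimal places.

At P_1 = 17.87 and P_2 = 8.2: Q_1 = 82.05.
∂Q_1/∂P_2 = 1.3.
ε = (∂Q_1/∂P_2)(P_2/Q_1) = 1.3 × (8.2/82.05) ≈ 0.13.
Since ε > 0, good 1 and good 2 are substitutes.

0.13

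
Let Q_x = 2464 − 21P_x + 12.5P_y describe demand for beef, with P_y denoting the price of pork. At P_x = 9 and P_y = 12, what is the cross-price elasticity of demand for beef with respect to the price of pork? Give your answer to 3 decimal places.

0.062

At P_x = 9 and P_y = 12: Q_x = 2425.
∂Q_x/∂P_y = 12.5.
ε = (∂Q_x/∂P_y)(P_y/Q_x) = 12.5 × (12/2425) ≈ 0.062.
Since ε > 0, beef and pork are substitutes.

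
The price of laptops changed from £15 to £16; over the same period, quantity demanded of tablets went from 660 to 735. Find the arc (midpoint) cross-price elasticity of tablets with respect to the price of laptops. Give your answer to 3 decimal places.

ΔQ_A = 735 − 660 = 75; ΔP_B = 16 − 15 = 1.
Midpoints: Q̄_A = 697.5, P̄_B = 15.50.
ε = (ΔQ_A/Q̄_A)/(ΔP_B/P̄_B) = (75/697.5)/(1/15.50) ≈ 1.667.

1.667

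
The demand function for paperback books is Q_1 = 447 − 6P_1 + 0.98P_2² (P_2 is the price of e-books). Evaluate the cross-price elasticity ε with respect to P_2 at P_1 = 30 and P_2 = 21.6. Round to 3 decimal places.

At P_1 = 30 and P_2 = 21.6: Q_1 = 724.229.
∂Q_1/∂P_2 = 1.96P_2 = 1.96(21.6) = 42.3360.
ε = (∂Q_1/∂P_2)(P_2/Q_1) = 42.3360 × (21.6/724.229) ≈ 1.263.

1.263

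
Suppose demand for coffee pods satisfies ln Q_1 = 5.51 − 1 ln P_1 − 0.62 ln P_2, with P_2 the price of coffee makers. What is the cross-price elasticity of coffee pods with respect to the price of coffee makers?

-0.62

In a log-linear (constant-elasticity) demand function, the coefficient on ln P_2 is the cross-price elasticity.
ε = -0.62. Negative, so coffee pods and coffee makers are complements.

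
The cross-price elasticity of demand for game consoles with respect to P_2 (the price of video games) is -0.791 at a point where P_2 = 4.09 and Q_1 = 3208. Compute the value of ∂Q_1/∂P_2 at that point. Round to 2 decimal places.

ε = (∂Q_1/∂P_2)·(P_2/Q_1) ⇒ ∂Q_1/∂P_2 = ε·Q_1/P_2 = -0.791 × 3208/4.09 ≈ -620.42.

-620.42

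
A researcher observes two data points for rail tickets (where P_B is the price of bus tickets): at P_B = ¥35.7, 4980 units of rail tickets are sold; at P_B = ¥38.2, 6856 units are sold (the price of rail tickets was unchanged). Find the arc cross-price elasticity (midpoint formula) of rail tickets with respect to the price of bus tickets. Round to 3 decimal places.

4.685

ΔQ_A = 6856 − 4980 = 1876; ΔP_B = 38.2 − 35.7 = 2.5.
Midpoints: Q̄_A = 5918.0, P̄_B = 36.95.
ε = (ΔQ_A/Q̄_A)/(ΔP_B/P̄_B) = (1876/5918.0)/(2.5/36.95) ≈ 4.685.
ε > 0: rail tickets and bus tickets are substitutes.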